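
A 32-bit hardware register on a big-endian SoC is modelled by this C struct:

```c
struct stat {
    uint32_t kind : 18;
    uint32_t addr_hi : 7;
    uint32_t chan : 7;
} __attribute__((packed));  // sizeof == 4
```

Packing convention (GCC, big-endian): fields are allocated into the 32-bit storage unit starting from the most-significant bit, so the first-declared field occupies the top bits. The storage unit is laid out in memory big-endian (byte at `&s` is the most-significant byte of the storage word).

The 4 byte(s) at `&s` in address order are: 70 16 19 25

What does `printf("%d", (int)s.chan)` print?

[0]=0x70 [1]=0x16 [2]=0x19 [3]=0x25 (big-endian) → word 0x70161925
kind [14+:18] = (word>>14) & 0x3ffff = 114776
addr_hi [7+:7] = (word>>7) & 0x7f = 50
chan [0+:7] = (word>>0) & 0x7f = 37  ←

37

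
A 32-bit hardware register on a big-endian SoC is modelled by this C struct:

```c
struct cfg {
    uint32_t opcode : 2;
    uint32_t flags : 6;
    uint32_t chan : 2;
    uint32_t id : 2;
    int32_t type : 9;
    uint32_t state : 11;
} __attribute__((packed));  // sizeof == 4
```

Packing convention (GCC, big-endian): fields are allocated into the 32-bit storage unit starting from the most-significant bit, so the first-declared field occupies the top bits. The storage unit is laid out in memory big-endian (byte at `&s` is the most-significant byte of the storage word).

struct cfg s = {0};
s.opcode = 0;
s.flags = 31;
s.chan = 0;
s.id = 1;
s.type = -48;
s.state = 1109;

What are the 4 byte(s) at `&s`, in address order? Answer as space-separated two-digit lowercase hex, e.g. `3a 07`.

[30+:2] opcode=0 & 0x3 = 0x0; word=0x00000000
[24+:6] flags=31 & 0x3f = 0x1f; word=0x1f000000
[22+:2] chan=0 & 0x3 = 0x0; word=0x1f000000
[20+:2] id=1 & 0x3 = 0x1; word=0x1f100000
[11+:9] type=-48 & 0x1ff = 0x1d0; word=0x1f1e8000
[0+:11] state=1109 & 0x7ff = 0x455; word=0x1f1e8455
word = 0x1f1e8455 → big-endian bytes:
  [0]=0x1f  [1]=0x1e  [2]=0x84  [3]=0x55

1f 1e 84 55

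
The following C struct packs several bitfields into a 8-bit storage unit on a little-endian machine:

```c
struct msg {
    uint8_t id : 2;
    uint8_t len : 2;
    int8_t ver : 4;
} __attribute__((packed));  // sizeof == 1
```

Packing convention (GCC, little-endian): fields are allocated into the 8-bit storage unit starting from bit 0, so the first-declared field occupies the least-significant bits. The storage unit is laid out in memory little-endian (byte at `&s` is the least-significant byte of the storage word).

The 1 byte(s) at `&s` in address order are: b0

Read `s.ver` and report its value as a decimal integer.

[0]=0xb0 (little-endian) → word 0xb0
id [0+:2] = (word>>0) & 0x3 = 0
len [2+:2] = (word>>2) & 0x3 = 0
ver [4+:4] = (word>>4) & 0xf = 11  ←
ver signed 4b, MSB=1: 11 - 16 = -5

-5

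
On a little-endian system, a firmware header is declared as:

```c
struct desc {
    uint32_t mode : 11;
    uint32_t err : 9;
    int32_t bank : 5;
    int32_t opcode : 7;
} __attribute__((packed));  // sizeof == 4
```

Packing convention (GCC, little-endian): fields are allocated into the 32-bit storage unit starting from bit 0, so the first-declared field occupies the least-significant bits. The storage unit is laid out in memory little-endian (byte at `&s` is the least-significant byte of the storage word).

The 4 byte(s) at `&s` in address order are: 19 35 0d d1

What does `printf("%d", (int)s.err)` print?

422

[0]=0x19 [1]=0x35 [2]=0x0d [3]=0xd1 (little-endian) → word 0xd10d3519
mode:11 @ bit 0 → (0xd10d3519>>0)&0x7ff = 0x519
err:9 @ bit 11 → (0xd10d3519>>11)&0x1ff = 0x1a6  ←
bank:5 @ bit 20 → (0xd10d3519>>20)&0x1f = 0x10
opcode:7 @ bit 25 → (0xd10d3519>>25)&0x7f = 0x68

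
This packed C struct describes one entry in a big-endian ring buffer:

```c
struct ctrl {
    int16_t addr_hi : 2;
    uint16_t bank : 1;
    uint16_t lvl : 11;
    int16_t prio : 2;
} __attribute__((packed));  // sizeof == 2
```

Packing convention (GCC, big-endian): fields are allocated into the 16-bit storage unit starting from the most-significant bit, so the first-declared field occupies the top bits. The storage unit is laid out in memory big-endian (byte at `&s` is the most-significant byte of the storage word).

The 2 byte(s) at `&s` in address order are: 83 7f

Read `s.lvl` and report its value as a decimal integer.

[0]=0x83 [1]=0x7f (big-endian) → word 0x837f
addr_hi [14+:2] = (word>>14) & 0x3 = 2
bank [13+:1] = (word>>13) & 0x1 = 0
lvl [2+:11] = (word>>2) & 0x7ff = 223  ←
prio [0+:2] = (word>>0) & 0x3 = 3

223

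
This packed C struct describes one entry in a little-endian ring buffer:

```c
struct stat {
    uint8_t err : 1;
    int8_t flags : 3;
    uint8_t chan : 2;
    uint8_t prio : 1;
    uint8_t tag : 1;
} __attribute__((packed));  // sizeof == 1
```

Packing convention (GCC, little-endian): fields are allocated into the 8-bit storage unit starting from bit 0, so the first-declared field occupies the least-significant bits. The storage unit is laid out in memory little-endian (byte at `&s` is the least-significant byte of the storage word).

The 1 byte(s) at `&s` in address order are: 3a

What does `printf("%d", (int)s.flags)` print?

[0]=0x3a (little-endian) → word 0x3a
err:1 @ bit 0 → (0x3a>>0)&0x1 = 0x0
flags:3 @ bit 1 → (0x3a>>1)&0x7 = 0x5  ←
chan:2 @ bit 4 → (0x3a>>4)&0x3 = 0x3
prio:1 @ bit 6 → (0x3a>>6)&0x1 = 0x0
tag:1 @ bit 7 → (0x3a>>7)&0x1 = 0x0
flags signed 3b, MSB=1: 5 - 8 = -3

-3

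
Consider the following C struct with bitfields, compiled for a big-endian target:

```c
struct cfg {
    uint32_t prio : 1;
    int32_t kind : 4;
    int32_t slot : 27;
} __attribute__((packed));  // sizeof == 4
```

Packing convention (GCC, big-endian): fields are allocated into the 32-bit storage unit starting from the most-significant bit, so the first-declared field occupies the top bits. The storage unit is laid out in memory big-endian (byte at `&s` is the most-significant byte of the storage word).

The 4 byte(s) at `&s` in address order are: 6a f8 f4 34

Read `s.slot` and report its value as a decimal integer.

49869876

[0]=0x6a [1]=0xf8 [2]=0xf4 [3]=0x34 (big-endian) → word 0x6af8f434
prio [31+:1] = (word>>31) & 0x1 = 0
kind [27+:4] = (word>>27) & 0xf = 13
slot [0+:27] = (word>>0) & 0x7ffffff = 49869876  ←
slot signed 27b, MSB=0: value = 49869876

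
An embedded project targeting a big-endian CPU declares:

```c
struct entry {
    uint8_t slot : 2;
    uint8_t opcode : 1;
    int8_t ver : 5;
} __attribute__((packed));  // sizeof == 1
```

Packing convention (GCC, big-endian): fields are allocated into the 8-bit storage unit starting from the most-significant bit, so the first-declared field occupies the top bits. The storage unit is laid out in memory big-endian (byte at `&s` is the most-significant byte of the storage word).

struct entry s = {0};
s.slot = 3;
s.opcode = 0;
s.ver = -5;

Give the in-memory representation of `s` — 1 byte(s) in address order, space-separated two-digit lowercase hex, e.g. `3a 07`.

db

[6+:2] slot=3 & 0x3 = 0x3; word=0xc0
[5+:1] opcode=0 & 0x1 = 0x0; word=0xc0
[0+:5] ver=-5 & 0x1f = 0x1b; word=0xdb
word = 0xdb → big-endian bytes:
  [0]=0xdb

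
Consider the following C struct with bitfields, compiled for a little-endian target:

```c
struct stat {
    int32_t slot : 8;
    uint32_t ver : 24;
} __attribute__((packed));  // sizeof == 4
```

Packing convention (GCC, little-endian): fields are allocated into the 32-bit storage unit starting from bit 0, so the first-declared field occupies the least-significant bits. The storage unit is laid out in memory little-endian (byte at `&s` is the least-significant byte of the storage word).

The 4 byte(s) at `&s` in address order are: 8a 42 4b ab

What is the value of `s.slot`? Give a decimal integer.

[0]=0x8a [1]=0x42 [2]=0x4b [3]=0xab (little-endian) → word 0xab4b428a
slot [0+:8] = (word>>0) & 0xff = 138  ←
ver [8+:24] = (word>>8) & 0xffffff = 11225922
slot signed 8b, MSB=1: 138 - 256 = -118

-118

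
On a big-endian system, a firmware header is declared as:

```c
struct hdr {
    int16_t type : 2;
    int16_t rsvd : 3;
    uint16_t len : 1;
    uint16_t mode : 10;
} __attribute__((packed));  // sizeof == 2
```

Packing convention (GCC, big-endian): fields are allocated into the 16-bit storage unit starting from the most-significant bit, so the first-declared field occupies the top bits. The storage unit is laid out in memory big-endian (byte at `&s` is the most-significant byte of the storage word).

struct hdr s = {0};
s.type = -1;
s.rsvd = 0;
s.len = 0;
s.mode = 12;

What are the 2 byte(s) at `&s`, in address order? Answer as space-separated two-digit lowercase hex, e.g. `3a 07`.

c0 0c

type (2b) val=-1 bits=0x3 at bit 14: 0xc000
rsvd (3b) val=0 bits=0x0 at bit 11: 0xc000
len (1b) val=0 bits=0x0 at bit 10: 0xc000
mode (10b) val=12 bits=0xc at bit 0: 0xc00c
word = 0xc00c → big-endian bytes:
  [0]=0xc0  [1]=0x0c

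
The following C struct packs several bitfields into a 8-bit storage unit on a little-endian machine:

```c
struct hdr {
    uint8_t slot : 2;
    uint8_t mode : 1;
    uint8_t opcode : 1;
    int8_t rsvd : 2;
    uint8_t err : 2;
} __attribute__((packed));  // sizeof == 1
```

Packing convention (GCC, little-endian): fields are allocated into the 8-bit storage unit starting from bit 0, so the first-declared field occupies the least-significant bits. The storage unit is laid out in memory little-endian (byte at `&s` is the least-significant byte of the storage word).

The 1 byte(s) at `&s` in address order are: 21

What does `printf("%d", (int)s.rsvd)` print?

[0]=0x21 (little-endian) → word 0x21
slot:2 @ bit 0 → (0x21>>0)&0x3 = 0x1
mode:1 @ bit 2 → (0x21>>2)&0x1 = 0x0
opcode:1 @ bit 3 → (0x21>>3)&0x1 = 0x0
rsvd:2 @ bit 4 → (0x21>>4)&0x3 = 0x2  ←
err:2 @ bit 6 → (0x21>>6)&0x3 = 0x0
rsvd signed 2b, MSB=1: 2 - 4 = -2

-2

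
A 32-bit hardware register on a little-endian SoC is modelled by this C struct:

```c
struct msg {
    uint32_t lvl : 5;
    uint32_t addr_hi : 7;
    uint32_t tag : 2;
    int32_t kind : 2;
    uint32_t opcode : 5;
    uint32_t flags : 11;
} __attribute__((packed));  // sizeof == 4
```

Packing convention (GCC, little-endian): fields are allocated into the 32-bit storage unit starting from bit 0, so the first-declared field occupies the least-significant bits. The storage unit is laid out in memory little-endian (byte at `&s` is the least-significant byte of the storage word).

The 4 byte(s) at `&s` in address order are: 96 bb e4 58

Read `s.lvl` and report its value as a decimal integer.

[0]=0x96 [1]=0xbb [2]=0xe4 [3]=0x58 (little-endian) → word 0x58e4bb96
lvl [0+:5] = (word>>0) & 0x1f = 22  ←
addr_hi [5+:7] = (word>>5) & 0x7f = 92
tag [12+:2] = (word>>12) & 0x3 = 3
kind [14+:2] = (word>>14) & 0x3 = 2
opcode [16+:5] = (word>>16) & 0x1f = 4
flags [21+:11] = (word>>21) & 0x7ff = 711

22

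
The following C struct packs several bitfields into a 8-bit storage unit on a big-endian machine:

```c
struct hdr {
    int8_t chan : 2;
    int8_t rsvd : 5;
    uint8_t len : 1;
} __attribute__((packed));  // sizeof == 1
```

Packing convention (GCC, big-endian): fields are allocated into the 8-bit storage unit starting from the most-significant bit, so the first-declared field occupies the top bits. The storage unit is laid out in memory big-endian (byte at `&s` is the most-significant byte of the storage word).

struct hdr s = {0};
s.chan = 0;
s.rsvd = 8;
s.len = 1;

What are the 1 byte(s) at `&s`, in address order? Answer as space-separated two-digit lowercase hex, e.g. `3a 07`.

11

chan:2 = 0 → 0x0 << 6 → word 0x00
rsvd:5 = 8 → 0x8 << 1 → word 0x10
len:1 = 1 → 0x1 << 0 → word 0x11
word = 0x11 → big-endian bytes:
  [0]=0x11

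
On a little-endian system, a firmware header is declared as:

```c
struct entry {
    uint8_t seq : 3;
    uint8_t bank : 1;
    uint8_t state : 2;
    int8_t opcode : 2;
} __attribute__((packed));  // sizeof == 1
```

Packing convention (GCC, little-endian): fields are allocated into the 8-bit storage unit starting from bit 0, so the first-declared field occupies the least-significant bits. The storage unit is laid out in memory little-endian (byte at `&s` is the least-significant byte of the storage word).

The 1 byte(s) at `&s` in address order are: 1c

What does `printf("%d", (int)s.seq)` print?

[0]=0x1c (little-endian) → word 0x1c
seq [0+:3] = (word>>0) & 0x7 = 4  ←
bank [3+:1] = (word>>3) & 0x1 = 1
state [4+:2] = (word>>4) & 0x3 = 1
opcode [6+:2] = (word>>6) & 0x3 = 0

4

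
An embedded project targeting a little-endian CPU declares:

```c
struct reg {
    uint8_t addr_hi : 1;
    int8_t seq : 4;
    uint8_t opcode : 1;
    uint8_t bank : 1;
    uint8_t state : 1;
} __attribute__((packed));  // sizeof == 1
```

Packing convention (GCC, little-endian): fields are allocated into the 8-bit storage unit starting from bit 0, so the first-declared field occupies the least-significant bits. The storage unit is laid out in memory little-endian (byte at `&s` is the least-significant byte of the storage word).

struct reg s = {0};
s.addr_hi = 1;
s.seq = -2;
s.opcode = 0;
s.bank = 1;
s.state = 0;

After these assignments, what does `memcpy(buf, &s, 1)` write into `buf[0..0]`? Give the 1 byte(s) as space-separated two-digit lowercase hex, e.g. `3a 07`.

[0+:1] addr_hi=1 & 0x1 = 0x1; word=0x01
[1+:4] seq=-2 & 0xf = 0xe; word=0x1d
[5+:1] opcode=0 & 0x1 = 0x0; word=0x1d
[6+:1] bank=1 & 0x1 = 0x1; word=0x5d
[7+:1] state=0 & 0x1 = 0x0; word=0x5d
word = 0x5d → little-endian bytes:
  [0]=0x5d

5d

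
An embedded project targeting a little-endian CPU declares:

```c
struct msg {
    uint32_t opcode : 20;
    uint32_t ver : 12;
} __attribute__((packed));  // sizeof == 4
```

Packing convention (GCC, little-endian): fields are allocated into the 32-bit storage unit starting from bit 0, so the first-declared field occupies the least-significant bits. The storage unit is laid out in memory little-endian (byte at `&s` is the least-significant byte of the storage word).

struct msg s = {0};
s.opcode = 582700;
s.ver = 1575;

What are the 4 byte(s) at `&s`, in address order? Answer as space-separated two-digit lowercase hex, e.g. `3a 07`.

[0+:20] opcode=582700 & 0xfffff = 0x8e42c; word=0x0008e42c
[20+:12] ver=1575 & 0xfff = 0x627; word=0x6278e42c
word = 0x6278e42c → little-endian bytes:
  [0]=0x2c  [1]=0xe4  [2]=0x78  [3]=0x62

2c e4 78 62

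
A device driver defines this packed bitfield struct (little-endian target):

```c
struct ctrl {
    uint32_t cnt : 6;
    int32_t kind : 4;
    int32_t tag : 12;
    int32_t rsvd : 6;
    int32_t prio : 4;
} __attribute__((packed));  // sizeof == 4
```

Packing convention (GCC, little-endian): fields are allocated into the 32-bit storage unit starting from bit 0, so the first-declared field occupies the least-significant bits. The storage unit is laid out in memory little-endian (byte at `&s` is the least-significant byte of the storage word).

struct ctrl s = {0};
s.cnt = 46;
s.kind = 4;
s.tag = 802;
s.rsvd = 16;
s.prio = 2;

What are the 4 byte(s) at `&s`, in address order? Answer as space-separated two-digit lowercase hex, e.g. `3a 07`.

cnt:6 = 46 → 0x2e << 0 → word 0x0000002e
kind:4 = 4 → 0x4 << 6 → word 0x0000012e
tag:12 = 802 → 0x322 << 10 → word 0x000c892e
rsvd:6 = 16 → 0x10 << 22 → word 0x040c892e
prio:4 = 2 → 0x2 << 28 → word 0x240c892e
word = 0x240c892e → little-endian bytes:
  [0]=0x2e  [1]=0x89  [2]=0x0c  [3]=0x24

2e 89 0c 24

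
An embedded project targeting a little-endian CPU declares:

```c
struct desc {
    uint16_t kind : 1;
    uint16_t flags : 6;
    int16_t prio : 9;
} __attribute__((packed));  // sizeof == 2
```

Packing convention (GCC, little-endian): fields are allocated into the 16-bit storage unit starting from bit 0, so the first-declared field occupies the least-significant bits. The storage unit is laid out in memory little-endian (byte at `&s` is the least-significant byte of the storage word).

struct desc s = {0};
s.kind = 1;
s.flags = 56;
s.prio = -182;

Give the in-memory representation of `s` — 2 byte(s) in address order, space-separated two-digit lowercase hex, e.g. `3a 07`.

71 a5

kind:1 = 1 → 0x1 << 0 → word 0x0001
flags:6 = 56 → 0x38 << 1 → word 0x0071
prio:9 = -182 → 0x14a << 7 → word 0xa571
word = 0xa571 → little-endian bytes:
  [0]=0x71  [1]=0xa5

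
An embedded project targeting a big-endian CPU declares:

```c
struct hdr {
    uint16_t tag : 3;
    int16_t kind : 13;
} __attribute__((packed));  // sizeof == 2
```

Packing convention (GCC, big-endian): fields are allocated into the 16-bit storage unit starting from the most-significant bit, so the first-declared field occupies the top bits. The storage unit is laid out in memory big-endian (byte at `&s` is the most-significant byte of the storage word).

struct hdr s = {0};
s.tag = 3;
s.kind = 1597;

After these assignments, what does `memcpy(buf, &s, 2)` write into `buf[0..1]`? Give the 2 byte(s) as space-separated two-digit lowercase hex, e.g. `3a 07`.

66 3d

[13+:3] tag=3 & 0x7 = 0x3; word=0x6000
[0+:13] kind=1597 & 0x1fff = 0x63d; word=0x663d
word = 0x663d → big-endian bytes:
  [0]=0x66  [1]=0x3d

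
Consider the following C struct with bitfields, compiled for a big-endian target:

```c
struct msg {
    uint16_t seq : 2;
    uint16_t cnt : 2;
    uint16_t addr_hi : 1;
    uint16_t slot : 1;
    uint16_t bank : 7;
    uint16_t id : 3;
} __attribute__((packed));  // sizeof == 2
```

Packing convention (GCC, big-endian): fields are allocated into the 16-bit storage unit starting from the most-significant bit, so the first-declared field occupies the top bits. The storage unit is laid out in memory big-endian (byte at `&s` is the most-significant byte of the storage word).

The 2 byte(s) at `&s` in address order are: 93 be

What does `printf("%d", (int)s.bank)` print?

[0]=0x93 [1]=0xbe (big-endian) → word 0x93be
seq:2 @ bit 14 → (0x93be>>14)&0x3 = 0x2
cnt:2 @ bit 12 → (0x93be>>12)&0x3 = 0x1
addr_hi:1 @ bit 11 → (0x93be>>11)&0x1 = 0x0
slot:1 @ bit 10 → (0x93be>>10)&0x1 = 0x0
bank:7 @ bit 3 → (0x93be>>3)&0x7f = 0x77  ←
id:3 @ bit 0 → (0x93be>>0)&0x7 = 0x6

119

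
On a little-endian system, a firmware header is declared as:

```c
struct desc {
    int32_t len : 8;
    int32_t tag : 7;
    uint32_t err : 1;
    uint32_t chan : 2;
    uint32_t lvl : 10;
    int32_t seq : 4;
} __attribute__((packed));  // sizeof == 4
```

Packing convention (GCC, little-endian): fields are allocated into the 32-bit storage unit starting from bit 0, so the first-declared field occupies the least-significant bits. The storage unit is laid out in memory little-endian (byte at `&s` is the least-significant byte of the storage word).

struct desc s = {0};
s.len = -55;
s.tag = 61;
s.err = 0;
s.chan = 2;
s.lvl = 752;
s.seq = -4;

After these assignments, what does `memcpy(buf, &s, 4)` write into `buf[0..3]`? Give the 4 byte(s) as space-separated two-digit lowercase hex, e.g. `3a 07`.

c9 3d c2 cb

len (8b) val=-55 bits=0xc9 at bit 0: 0x000000c9
tag (7b) val=61 bits=0x3d at bit 8: 0x00003dc9
err (1b) val=0 bits=0x0 at bit 15: 0x00003dc9
chan (2b) val=2 bits=0x2 at bit 16: 0x00023dc9
lvl (10b) val=752 bits=0x2f0 at bit 18: 0x0bc23dc9
seq (4b) val=-4 bits=0xc at bit 28: 0xcbc23dc9
word = 0xcbc23dc9 → little-endian bytes:
  [0]=0xc9  [1]=0x3d  [2]=0xc2  [3]=0xcb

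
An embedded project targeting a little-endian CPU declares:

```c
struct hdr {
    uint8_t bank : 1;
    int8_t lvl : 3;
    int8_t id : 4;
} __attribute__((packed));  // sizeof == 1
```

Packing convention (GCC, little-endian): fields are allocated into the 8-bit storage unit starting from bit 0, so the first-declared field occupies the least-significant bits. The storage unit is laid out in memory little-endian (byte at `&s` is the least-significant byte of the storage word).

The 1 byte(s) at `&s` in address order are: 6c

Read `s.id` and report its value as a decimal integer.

[0]=0x6c (little-endian) → word 0x6c
bank:1 @ bit 0 → (0x6c>>0)&0x1 = 0x0
lvl:3 @ bit 1 → (0x6c>>1)&0x7 = 0x6
id:4 @ bit 4 → (0x6c>>4)&0xf = 0x6  ←
id signed 4b, MSB=0: value = 6

6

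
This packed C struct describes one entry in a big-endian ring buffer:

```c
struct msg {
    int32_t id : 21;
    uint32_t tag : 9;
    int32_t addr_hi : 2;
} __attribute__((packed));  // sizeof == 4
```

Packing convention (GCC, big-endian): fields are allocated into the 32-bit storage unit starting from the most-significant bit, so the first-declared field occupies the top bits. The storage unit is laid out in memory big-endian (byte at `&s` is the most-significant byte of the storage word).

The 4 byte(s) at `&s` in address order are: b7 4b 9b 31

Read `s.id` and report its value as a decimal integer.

-595597

[0]=0xb7 [1]=0x4b [2]=0x9b [3]=0x31 (big-endian) → word 0xb74b9b31
id:21 @ bit 11 → (0xb74b9b31>>11)&0x1fffff = 0x16e973  ←
tag:9 @ bit 2 → (0xb74b9b31>>2)&0x1ff = 0xcc
addr_hi:2 @ bit 0 → (0xb74b9b31>>0)&0x3 = 0x1
id signed 21b, MSB=1: 1501555 - 2097152 = -595597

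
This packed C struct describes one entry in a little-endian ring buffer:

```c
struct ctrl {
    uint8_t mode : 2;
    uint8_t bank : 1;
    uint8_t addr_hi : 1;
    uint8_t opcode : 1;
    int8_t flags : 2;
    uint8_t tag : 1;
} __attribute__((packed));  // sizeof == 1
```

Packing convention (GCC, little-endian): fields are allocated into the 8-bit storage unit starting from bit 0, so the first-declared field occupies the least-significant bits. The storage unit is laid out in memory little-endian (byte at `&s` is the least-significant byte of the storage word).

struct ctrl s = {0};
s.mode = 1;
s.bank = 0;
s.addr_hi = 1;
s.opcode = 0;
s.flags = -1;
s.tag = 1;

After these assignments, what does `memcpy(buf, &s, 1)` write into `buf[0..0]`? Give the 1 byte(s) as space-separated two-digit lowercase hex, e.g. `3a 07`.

mode:2 = 1 → 0x1 << 0 → word 0x01
bank:1 = 0 → 0x0 << 2 → word 0x01
addr_hi:1 = 1 → 0x1 << 3 → word 0x09
opcode:1 = 0 → 0x0 << 4 → word 0x09
flags:2 = -1 → 0x3 << 5 → word 0x69
tag:1 = 1 → 0x1 << 7 → word 0xe9
word = 0xe9 → little-endian bytes:
  [0]=0xe9

e9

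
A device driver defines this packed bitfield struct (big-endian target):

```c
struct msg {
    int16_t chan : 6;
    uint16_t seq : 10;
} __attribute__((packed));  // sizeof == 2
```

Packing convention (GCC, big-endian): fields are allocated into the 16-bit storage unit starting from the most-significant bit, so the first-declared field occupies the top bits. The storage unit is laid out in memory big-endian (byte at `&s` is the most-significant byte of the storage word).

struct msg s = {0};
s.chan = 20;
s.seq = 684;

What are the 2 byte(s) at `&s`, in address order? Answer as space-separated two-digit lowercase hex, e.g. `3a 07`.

chan:6 = 20 → 0x14 << 10 → word 0x5000
seq:10 = 684 → 0x2ac << 0 → word 0x52ac
word = 0x52ac → big-endian bytes:
  [0]=0x52  [1]=0xac

52 ac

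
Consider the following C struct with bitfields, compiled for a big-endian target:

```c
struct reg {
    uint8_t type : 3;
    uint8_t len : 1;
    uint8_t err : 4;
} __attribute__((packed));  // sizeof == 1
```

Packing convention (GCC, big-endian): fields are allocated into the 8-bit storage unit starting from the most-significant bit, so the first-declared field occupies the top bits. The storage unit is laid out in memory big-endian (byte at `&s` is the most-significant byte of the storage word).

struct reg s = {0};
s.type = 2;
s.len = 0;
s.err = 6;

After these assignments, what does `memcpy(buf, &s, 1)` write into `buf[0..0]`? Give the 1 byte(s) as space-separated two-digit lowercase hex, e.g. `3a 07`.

46

[5+:3] type=2 & 0x7 = 0x2; word=0x40
[4+:1] len=0 & 0x1 = 0x0; word=0x40
[0+:4] err=6 & 0xf = 0x6; word=0x46
word = 0x46 → big-endian bytes:
  [0]=0x46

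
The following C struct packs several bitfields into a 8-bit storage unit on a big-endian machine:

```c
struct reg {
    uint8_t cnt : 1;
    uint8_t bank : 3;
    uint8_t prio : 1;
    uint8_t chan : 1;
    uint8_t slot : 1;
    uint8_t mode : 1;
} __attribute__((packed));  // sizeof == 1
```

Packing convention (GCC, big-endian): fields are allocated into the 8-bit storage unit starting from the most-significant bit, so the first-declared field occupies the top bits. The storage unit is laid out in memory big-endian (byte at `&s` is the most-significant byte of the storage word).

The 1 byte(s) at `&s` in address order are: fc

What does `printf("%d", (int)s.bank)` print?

7

[0]=0xfc (big-endian) → word 0xfc
cnt [7+:1] = (word>>7) & 0x1 = 1
bank [4+:3] = (word>>4) & 0x7 = 7  ←
prio [3+:1] = (word>>3) & 0x1 = 1
chan [2+:1] = (word>>2) & 0x1 = 1
slot [1+:1] = (word>>1) & 0x1 = 0
mode [0+:1] = (word>>0) & 0x1 = 0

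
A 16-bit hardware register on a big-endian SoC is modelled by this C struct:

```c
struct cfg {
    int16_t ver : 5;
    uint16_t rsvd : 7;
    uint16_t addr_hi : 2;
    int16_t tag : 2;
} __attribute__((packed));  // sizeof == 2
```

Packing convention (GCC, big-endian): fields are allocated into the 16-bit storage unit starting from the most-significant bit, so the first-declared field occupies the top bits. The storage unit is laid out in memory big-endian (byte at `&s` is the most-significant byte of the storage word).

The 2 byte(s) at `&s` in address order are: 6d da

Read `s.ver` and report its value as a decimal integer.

13

[0]=0x6d [1]=0xda (big-endian) → word 0x6dda
ver:5 @ bit 11 → (0x6dda>>11)&0x1f = 0xd  ←
rsvd:7 @ bit 4 → (0x6dda>>4)&0x7f = 0x5d
addr_hi:2 @ bit 2 → (0x6dda>>2)&0x3 = 0x2
tag:2 @ bit 0 → (0x6dda>>0)&0x3 = 0x2
ver signed 5b, MSB=0: value = 13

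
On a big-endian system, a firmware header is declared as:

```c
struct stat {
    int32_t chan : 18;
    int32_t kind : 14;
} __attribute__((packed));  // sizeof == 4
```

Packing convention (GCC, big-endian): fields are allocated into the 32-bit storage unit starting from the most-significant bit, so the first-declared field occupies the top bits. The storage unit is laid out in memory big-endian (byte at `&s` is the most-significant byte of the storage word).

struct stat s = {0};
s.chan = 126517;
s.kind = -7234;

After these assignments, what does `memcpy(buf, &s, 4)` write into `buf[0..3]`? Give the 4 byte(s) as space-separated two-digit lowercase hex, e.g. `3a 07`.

7b 8d 63 be

chan:18 = 126517 → 0x1ee35 << 14 → word 0x7b8d4000
kind:14 = -7234 → 0x23be << 0 → word 0x7b8d63be
word = 0x7b8d63be → big-endian bytes:
  [0]=0x7b  [1]=0x8d  [2]=0x63  [3]=0xbe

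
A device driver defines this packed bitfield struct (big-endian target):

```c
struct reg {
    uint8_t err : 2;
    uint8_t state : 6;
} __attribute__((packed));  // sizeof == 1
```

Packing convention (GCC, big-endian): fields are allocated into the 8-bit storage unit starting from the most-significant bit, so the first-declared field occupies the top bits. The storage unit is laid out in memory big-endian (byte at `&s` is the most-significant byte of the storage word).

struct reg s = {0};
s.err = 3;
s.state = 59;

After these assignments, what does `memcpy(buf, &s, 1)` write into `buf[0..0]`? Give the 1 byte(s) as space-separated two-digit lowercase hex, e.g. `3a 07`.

fb

[6+:2] err=3 & 0x3 = 0x3; word=0xc0
[0+:6] state=59 & 0x3f = 0x3b; word=0xfb
word = 0xfb → big-endian bytes:
  [0]=0xfb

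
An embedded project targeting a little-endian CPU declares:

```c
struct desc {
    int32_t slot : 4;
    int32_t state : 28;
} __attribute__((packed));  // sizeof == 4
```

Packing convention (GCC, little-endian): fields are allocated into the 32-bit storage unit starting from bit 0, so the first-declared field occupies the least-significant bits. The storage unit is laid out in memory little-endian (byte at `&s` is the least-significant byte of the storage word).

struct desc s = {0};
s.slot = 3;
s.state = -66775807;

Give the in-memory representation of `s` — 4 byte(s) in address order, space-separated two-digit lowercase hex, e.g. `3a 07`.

13 50 51 c0

slot:4 = 3 → 0x3 << 0 → word 0x00000003
state:28 = -66775807 → 0xc051501 << 4 → word 0xc0515013
word = 0xc0515013 → little-endian bytes:
  [0]=0x13  [1]=0x50  [2]=0x51  [3]=0xc0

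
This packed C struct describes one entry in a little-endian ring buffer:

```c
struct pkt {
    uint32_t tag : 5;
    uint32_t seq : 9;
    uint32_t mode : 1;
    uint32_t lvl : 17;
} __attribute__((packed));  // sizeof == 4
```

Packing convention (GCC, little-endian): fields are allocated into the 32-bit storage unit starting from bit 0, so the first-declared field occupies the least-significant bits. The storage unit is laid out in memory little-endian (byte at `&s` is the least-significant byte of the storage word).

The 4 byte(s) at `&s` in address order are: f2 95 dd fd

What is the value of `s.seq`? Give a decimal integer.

175

[0]=0xf2 [1]=0x95 [2]=0xdd [3]=0xfd (little-endian) → word 0xfddd95f2
tag:5 @ bit 0 → (0xfddd95f2>>0)&0x1f = 0x12
seq:9 @ bit 5 → (0xfddd95f2>>5)&0x1ff = 0xaf  ←
mode:1 @ bit 14 → (0xfddd95f2>>14)&0x1 = 0x0
lvl:17 @ bit 15 → (0xfddd95f2>>15)&0x1ffff = 0x1fbbb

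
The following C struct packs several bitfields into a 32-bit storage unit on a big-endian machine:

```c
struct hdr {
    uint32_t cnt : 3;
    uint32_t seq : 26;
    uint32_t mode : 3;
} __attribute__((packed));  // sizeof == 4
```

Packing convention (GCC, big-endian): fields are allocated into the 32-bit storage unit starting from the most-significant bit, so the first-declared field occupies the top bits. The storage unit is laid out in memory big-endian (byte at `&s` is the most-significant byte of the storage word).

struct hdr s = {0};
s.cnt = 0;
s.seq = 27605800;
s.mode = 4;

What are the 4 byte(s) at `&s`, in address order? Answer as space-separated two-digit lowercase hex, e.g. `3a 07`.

cnt:3 = 0 → 0x0 << 29 → word 0x00000000
seq:26 = 27605800 → 0x1a53b28 << 3 → word 0x0d29d940
mode:3 = 4 → 0x4 << 0 → word 0x0d29d944
word = 0x0d29d944 → big-endian bytes:
  [0]=0x0d  [1]=0x29  [2]=0xd9  [3]=0x44

0d 29 d9 44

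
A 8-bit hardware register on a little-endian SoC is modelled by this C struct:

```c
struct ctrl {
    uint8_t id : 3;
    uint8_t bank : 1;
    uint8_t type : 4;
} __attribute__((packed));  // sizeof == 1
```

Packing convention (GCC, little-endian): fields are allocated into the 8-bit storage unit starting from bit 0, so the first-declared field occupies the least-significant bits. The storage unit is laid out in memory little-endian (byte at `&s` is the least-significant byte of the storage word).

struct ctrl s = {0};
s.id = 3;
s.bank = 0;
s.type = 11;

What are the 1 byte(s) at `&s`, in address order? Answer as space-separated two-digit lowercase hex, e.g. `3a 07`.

b3

[0+:3] id=3 & 0x7 = 0x3; word=0x03
[3+:1] bank=0 & 0x1 = 0x0; word=0x03
[4+:4] type=11 & 0xf = 0xb; word=0xb3
word = 0xb3 → little-endian bytes:
  [0]=0xb3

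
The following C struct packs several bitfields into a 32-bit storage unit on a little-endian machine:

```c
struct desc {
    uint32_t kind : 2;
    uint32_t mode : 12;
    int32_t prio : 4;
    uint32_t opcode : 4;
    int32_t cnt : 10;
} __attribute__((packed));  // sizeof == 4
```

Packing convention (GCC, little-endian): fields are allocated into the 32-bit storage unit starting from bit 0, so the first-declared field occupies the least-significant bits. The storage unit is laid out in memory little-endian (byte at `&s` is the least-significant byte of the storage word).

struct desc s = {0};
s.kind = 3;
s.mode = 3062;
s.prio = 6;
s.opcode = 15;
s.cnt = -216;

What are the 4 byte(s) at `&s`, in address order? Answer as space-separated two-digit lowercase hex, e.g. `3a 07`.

[0+:2] kind=3 & 0x3 = 0x3; word=0x00000003
[2+:12] mode=3062 & 0xfff = 0xbf6; word=0x00002fdb
[14+:4] prio=6 & 0xf = 0x6; word=0x0001afdb
[18+:4] opcode=15 & 0xf = 0xf; word=0x003dafdb
[22+:10] cnt=-216 & 0x3ff = 0x328; word=0xca3dafdb
word = 0xca3dafdb → little-endian bytes:
  [0]=0xdb  [1]=0xaf  [2]=0x3d  [3]=0xca

db af 3d ca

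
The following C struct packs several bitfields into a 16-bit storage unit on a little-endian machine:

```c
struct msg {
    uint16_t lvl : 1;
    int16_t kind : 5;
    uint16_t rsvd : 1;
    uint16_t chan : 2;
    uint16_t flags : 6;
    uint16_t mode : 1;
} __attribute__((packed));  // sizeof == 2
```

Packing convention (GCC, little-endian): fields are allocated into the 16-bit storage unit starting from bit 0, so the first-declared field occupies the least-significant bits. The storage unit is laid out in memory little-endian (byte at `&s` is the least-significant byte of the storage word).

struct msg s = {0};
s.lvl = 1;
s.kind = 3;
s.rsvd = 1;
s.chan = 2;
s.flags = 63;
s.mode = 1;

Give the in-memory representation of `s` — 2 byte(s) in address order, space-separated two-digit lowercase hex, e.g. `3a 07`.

lvl (1b) val=1 bits=0x1 at bit 0: 0x0001
kind (5b) val=3 bits=0x3 at bit 1: 0x0007
rsvd (1b) val=1 bits=0x1 at bit 6: 0x0047
chan (2b) val=2 bits=0x2 at bit 7: 0x0147
flags (6b) val=63 bits=0x3f at bit 9: 0x7f47
mode (1b) val=1 bits=0x1 at bit 15: 0xff47
word = 0xff47 → little-endian bytes:
  [0]=0x47  [1]=0xff

47 ff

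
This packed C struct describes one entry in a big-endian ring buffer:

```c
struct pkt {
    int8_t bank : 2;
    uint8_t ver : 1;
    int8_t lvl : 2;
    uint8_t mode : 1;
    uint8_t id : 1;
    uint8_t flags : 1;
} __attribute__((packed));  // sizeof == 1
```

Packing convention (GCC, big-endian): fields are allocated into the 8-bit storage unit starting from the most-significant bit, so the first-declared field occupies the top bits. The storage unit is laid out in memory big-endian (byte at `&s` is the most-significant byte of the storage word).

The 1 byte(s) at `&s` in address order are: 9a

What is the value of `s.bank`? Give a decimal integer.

-2

[0]=0x9a (big-endian) → word 0x9a
bank [6+:2] = (word>>6) & 0x3 = 2  ←
ver [5+:1] = (word>>5) & 0x1 = 0
lvl [3+:2] = (word>>3) & 0x3 = 3
mode [2+:1] = (word>>2) & 0x1 = 0
id [1+:1] = (word>>1) & 0x1 = 1
flags [0+:1] = (word>>0) & 0x1 = 0
bank signed 2b, MSB=1: 2 - 4 = -2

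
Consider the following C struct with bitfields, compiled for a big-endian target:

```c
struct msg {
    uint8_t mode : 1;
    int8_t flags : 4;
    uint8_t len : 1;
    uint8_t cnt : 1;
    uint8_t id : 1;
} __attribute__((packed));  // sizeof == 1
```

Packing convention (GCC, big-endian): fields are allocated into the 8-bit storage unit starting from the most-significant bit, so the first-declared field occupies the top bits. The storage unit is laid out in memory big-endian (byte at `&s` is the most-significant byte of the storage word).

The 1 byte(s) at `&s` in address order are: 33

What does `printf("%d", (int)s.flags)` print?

6

[0]=0x33 (big-endian) → word 0x33
mode:1 @ bit 7 → (0x33>>7)&0x1 = 0x0
flags:4 @ bit 3 → (0x33>>3)&0xf = 0x6  ←
len:1 @ bit 2 → (0x33>>2)&0x1 = 0x0
cnt:1 @ bit 1 → (0x33>>1)&0x1 = 0x1
id:1 @ bit 0 → (0x33>>0)&0x1 = 0x1
flags signed 4b, MSB=0: value = 6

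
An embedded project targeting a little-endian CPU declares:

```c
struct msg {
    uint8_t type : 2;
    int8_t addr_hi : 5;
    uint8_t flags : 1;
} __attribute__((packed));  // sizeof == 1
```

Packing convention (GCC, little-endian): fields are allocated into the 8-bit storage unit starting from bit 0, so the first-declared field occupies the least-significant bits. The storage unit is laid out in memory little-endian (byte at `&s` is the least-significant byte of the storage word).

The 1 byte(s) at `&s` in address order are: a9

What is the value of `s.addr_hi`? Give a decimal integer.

10

[0]=0xa9 (little-endian) → word 0xa9
type [0+:2] = (word>>0) & 0x3 = 1
addr_hi [2+:5] = (word>>2) & 0x1f = 10  ←
flags [7+:1] = (word>>7) & 0x1 = 1
addr_hi signed 5b, MSB=0: value = 10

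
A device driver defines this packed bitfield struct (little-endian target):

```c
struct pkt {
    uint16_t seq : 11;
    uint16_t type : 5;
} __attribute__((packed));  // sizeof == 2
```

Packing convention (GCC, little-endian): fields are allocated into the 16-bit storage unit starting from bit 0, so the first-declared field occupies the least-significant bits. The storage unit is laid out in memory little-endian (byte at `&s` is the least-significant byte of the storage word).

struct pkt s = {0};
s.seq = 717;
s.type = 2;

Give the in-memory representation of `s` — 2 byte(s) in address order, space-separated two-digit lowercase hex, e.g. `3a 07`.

cd 12

seq (11b) val=717 bits=0x2cd at bit 0: 0x02cd
type (5b) val=2 bits=0x2 at bit 11: 0x12cd
word = 0x12cd → little-endian bytes:
  [0]=0xcd  [1]=0x12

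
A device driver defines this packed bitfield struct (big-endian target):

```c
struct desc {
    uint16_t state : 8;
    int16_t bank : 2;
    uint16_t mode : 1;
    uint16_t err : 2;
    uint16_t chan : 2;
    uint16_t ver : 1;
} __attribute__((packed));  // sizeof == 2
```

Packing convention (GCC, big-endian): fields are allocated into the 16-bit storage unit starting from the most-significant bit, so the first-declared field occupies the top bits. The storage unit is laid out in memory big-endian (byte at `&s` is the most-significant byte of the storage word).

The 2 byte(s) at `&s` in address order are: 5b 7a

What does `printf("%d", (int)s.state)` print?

[0]=0x5b [1]=0x7a (big-endian) → word 0x5b7a
state [8+:8] = (word>>8) & 0xff = 91  ←
bank [6+:2] = (word>>6) & 0x3 = 1
mode [5+:1] = (word>>5) & 0x1 = 1
err [3+:2] = (word>>3) & 0x3 = 3
chan [1+:2] = (word>>1) & 0x3 = 1
ver [0+:1] = (word>>0) & 0x1 = 0

91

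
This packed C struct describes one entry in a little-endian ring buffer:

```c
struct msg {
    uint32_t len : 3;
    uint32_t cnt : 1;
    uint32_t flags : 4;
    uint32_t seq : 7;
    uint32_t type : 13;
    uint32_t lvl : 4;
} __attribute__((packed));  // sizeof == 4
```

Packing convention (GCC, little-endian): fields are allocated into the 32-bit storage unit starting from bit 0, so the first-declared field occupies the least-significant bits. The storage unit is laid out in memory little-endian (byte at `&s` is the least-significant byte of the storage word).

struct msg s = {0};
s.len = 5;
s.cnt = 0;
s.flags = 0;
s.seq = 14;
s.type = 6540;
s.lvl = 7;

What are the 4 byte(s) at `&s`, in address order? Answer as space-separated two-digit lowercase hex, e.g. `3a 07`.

len:3 = 5 → 0x5 << 0 → word 0x00000005
cnt:1 = 0 → 0x0 << 3 → word 0x00000005
flags:4 = 0 → 0x0 << 4 → word 0x00000005
seq:7 = 14 → 0xe << 8 → word 0x00000e05
type:13 = 6540 → 0x198c << 15 → word 0x0cc60e05
lvl:4 = 7 → 0x7 << 28 → word 0x7cc60e05
word = 0x7cc60e05 → little-endian bytes:
  [0]=0x05  [1]=0x0e  [2]=0xc6  [3]=0x7c

05 0e c6 7c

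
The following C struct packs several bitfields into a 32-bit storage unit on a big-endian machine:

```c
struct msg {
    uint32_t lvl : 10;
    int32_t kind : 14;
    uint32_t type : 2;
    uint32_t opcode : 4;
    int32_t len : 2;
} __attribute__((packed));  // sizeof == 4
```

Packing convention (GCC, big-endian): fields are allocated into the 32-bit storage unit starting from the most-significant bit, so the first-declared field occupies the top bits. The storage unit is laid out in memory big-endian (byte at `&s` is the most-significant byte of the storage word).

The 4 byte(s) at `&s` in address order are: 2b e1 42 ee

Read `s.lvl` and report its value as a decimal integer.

[0]=0x2b [1]=0xe1 [2]=0x42 [3]=0xee (big-endian) → word 0x2be142ee
lvl [22+:10] = (word>>22) & 0x3ff = 175  ←
kind [8+:14] = (word>>8) & 0x3fff = 8514
type [6+:2] = (word>>6) & 0x3 = 3
opcode [2+:4] = (word>>2) & 0xf = 11
len [0+:2] = (word>>0) & 0x3 = 2

175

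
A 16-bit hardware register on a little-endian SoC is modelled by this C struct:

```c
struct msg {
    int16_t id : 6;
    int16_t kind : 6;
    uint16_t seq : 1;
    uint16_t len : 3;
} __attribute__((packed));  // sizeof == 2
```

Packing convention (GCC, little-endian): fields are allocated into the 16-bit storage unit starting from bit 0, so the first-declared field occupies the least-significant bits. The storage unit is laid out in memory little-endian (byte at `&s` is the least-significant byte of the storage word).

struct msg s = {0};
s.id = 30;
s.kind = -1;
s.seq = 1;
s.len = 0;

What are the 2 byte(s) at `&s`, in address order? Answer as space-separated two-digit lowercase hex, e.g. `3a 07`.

id (6b) val=30 bits=0x1e at bit 0: 0x001e
kind (6b) val=-1 bits=0x3f at bit 6: 0x0fde
seq (1b) val=1 bits=0x1 at bit 12: 0x1fde
len (3b) val=0 bits=0x0 at bit 13: 0x1fde
word = 0x1fde → little-endian bytes:
  [0]=0xde  [1]=0x1f

de 1f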